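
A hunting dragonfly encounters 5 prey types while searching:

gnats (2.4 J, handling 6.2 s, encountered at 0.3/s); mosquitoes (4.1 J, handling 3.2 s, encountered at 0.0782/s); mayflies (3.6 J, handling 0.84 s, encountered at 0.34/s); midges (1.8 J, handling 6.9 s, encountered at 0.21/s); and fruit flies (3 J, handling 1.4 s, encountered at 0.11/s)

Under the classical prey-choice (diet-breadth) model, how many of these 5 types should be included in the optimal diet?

Profitabilities (E/h, J/s): mayflies 4.29, fruit flies 2.14, mosquitoes 1.28, gnats 0.387, midges 0.261. Add prey in this order while the next type's profitability exceeds the intake rate on those already taken.
Rate on top 1: 0.9521. fruit flies: 2.14 > 0.9521 → include.
Rate on top 2: 1.079. mosquitoes: 1.28 > 1.079 → include.
Rate on top 3: 1.109. gnats: 0.387 < 1.109 → exclude; stop.
Optimal diet: mayflies, fruit flies, mosquitoes — 3 of 5 types.

3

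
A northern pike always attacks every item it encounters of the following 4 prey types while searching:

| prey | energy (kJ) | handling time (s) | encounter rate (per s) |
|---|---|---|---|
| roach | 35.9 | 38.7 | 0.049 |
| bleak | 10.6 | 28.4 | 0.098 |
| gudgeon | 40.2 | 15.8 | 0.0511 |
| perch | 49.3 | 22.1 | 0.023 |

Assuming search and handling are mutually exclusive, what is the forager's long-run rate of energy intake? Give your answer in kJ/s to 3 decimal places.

0.856 kJ/s

R = Σλ_iE_i / (1 + Σλ_ih_i)
Numerator: 0.049×35.9 + 0.098×10.6 + 0.0511×40.2 + 0.023×49.3 = 5.986
Denominator: 1 + 0.049×38.7 + 0.098×28.4 + 0.0511×15.8 + 0.023×22.1 = 6.995
R = 5.986/6.995 = 0.8557 kJ/s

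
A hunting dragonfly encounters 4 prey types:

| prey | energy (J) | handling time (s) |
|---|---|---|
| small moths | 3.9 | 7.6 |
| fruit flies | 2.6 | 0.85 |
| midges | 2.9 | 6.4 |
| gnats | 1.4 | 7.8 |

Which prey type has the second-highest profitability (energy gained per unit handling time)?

small moths

In descending order of E/h:
fruit flies: 2.6/0.85 = 3.06 J/s
small moths: 3.9/7.6 = 0.513 J/s
midges: 2.9/6.4 = 0.453 J/s
gnats: 1.4/7.8 = 0.179 J/s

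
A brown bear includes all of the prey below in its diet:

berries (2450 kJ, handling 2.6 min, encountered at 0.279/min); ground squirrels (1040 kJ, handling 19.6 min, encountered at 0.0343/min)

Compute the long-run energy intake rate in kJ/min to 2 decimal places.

R = (0.279×2450 + 0.0343×1040) / (1 + 0.279×2.6 + 0.0343×19.6) = 719.2/2.398 = 300 kJ/min.

299.97 kJ/min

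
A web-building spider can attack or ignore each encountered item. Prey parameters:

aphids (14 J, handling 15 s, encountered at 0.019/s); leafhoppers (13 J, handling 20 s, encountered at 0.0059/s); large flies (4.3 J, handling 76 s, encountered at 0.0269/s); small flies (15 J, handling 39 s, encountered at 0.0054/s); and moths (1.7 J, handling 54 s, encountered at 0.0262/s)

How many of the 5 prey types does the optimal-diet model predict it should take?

3

Rank by E/h (J/s): aphids 0.933, leafhoppers 0.65, small flies 0.385, large flies 0.0566, moths 0.0315. Include each in turn until the next type's E/h falls below the running intake rate.
Rate on top 1: 0.207. leafhoppers: 0.65 > 0.207 → include.
Rate on top 2: 0.2443. small flies: 0.385 > 0.2443 → include.
Rate on top 3: 0.2626. large flies: 0.0566 < 0.2626 → exclude; stop.
Optimal diet: aphids, leafhoppers, small flies — 3 of 5 types.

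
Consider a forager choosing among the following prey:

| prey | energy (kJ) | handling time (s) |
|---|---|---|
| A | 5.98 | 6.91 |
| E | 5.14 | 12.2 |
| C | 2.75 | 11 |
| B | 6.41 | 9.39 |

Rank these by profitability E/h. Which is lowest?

C

Profitability E/h (kJ/s): A = 5.98/6.91 = 0.865, E = 5.14/12.2 = 0.421, C = 2.75/11 = 0.25, B = 6.41/9.39 = 0.683.
Ranked: A > B > E > C.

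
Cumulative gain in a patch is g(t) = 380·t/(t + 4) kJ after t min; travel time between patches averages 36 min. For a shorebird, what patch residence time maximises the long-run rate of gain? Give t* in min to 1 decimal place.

Maximise g(t)/(T+t): set derivative to zero → g'(t)(T+t) = g(t).
g'(t) = 380·4/(t + 4)². Setting 380·4/(t+4)² = 380t/[(t+4)(36+t)] gives 4(36+t) = t(t+4), so t² = 4×36 = 144.
t* = √144 = 12 min.

12.0 min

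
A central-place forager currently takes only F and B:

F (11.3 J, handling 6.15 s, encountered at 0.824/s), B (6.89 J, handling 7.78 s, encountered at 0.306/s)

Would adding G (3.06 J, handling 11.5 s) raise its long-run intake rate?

Intake rate on the current diet: R = (0.824×11.3 + 0.306×6.89) / (1 + 0.824×6.15 + 0.306×7.78) = 11.42/8.448 = 1.352 J/s.
G: E/h = 3.06/11.5 = 0.2661 J/s.
Since 0.2661 < R, time spent handling G is better spent searching.

No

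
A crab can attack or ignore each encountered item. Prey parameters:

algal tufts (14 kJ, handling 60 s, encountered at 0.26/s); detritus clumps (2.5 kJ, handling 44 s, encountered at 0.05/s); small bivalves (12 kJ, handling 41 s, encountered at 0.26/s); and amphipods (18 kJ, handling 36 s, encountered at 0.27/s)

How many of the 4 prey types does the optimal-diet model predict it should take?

Rank by E/h (kJ/s): amphipods 0.5, small bivalves 0.293, algal tufts 0.233, detritus clumps 0.0568. Include each in turn until the next type's E/h falls below the running intake rate.
Rate on top 1: 0.4534. small bivalves: 0.293 < 0.4534 → exclude; stop.
Optimal diet: amphipods — 1 of 4 types.

1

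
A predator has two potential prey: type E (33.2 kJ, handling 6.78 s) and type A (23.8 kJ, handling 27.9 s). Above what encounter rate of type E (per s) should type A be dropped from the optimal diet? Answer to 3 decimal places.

The zero-one rule: include type A iff E₂/h₂ > λE₁/(1+λh₁). Equality gives the switch point.
λE₁h₂ = E₂ + λE₂h₁ ⇒ λ = E₂/(E₁h₂ − E₂h₁) = 23.8/(926.3 − 161.4) = 0.03111 per s.

0.031 per s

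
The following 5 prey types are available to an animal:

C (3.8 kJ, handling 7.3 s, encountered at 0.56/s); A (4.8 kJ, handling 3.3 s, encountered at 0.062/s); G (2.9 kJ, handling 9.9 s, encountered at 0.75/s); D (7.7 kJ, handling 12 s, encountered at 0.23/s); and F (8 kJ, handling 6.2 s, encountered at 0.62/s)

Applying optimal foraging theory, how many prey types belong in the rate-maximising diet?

2

Rank by E/h (kJ/s): A 1.45, F 1.29, D 0.642, C 0.521, G 0.293. Include each in turn until the next type's E/h falls below the running intake rate.
Rate on top 1: 0.2471. F: 1.29 > 0.2471 → include.
Rate on top 2: 1.041. D: 0.642 < 1.041 → exclude; stop.
Optimal diet: A, F — 2 of 5 types.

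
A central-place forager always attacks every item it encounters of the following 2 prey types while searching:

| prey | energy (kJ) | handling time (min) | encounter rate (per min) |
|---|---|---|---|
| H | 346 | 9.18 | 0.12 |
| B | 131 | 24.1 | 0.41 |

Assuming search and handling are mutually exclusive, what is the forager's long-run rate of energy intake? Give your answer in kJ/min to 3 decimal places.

7.947 kJ/min

Energy encountered per unit search time: 0.12×346 + 0.41×131 = 95.23 kJ/min.
Handling time per unit search time: 0.12×9.18 + 0.41×24.1 = 10.98.
Rate = 95.23/(1 + 10.98) = 7.947 kJ/min.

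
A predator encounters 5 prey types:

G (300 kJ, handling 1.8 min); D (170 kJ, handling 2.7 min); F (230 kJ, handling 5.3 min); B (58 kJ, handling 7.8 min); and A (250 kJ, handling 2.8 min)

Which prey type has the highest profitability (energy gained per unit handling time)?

G

Profitability E/h (kJ/min): G = 300/1.8 = 167, D = 170/2.7 = 63, F = 230/5.3 = 43.4, B = 58/7.8 = 7.44, A = 250/2.8 = 89.3.
Ranked: G > A > D > F > B.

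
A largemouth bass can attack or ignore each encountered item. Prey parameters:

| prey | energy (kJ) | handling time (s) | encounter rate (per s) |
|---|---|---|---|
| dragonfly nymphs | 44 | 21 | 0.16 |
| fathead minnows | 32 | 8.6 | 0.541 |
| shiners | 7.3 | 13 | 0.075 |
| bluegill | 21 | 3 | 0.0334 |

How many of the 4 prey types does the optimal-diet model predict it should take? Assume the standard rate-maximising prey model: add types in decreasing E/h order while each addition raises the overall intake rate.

2

Profitabilities (E/h, kJ/s): bluegill 7, fathead minnows 3.72, dragonfly nymphs 2.1, shiners 0.562. Add prey in this order while the next type's profitability exceeds the intake rate on those already taken.
Rate on top 1: 0.6375. fathead minnows: 3.72 > 0.6375 → include.
Rate on top 2: 3.131. dragonfly nymphs: 2.1 < 3.131 → exclude; stop.
Optimal diet: bluegill, fathead minnows — 2 of 4 types.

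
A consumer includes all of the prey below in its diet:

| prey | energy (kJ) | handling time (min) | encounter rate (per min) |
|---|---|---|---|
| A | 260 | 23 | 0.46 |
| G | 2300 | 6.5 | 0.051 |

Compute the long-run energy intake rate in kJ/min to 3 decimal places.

R = (0.46×260 + 0.051×2300) / (1 + 0.46×23 + 0.051×6.5) = 236.9/11.91 = 19.89 kJ/min.

19.888 kJ/min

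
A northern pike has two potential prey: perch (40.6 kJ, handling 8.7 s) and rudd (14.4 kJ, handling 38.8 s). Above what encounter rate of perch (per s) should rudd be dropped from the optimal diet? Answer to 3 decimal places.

At the threshold, the rate on perch alone equals the profitability of rudd: λ·40.6/(1 + λ·8.7) = 14.4/38.8 = 0.3711.
Rearranging, λ(40.6 − 0.3711×8.7) = 0.3711, so λ = 0.3711/37.37 = 0.009931 per s.

0.010 per s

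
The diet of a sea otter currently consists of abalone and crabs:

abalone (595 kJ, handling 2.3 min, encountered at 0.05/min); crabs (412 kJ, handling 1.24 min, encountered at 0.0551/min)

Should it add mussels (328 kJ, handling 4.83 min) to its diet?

Yes

Intake rate on the current diet: R = (0.05×595 + 0.0551×412) / (1 + 0.05×2.3 + 0.0551×1.24) = 52.45/1.183 = 44.33 kJ/min.
Profitability of mussels: 328/4.83 = 67.91 kJ/min.
67.91 > 44.33, so adding mussels raises the average — include it.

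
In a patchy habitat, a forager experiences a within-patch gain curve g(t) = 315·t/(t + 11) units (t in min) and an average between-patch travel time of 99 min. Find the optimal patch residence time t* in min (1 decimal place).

33.0 min

Optimal t* satisfies g'(t*) = g(t*)/(T + t*).
g'(t) = 315·11/(t + 11)². Setting 315·11/(t+11)² = 315t/[(t+11)(99+t)] gives 11(99+t) = t(t+11), so t² = 11×99 = 1089.
t* = √1089 = 33 min.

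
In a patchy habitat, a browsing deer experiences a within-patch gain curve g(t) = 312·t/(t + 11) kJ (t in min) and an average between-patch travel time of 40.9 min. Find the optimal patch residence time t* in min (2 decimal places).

21.21 min

Optimal t* satisfies g'(t*) = g(t*)/(T + t*).
g'(t) = 312·11/(t + 11)². Setting 312·11/(t+11)² = 312t/[(t+11)(40.9+t)] gives 11(40.9+t) = t(t+11), so t² = 11×40.9 = 449.9.
t* = √449.9 = 21.21 min.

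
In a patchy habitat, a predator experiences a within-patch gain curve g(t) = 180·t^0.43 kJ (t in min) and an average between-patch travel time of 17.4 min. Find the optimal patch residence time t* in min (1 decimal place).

13.1 min

Maximise g(t)/(T+t): set derivative to zero → g'(t)(T+t) = g(t).
g'(t) = 0.43·180·t^-0.57. Setting 0.43·180·t^-0.57 = 180·t^0.43/(17.4+t) gives 0.43(17.4+t) = t, so 0.57·t = 0.43×17.4.
t* = 0.43×17.4/0.57 = 13.13 min.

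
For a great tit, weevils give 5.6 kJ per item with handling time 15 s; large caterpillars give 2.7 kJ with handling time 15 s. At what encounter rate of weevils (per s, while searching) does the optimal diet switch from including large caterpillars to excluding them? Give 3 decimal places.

0.062 per s

The zero-one rule: include large caterpillars iff E₂/h₂ > λE₁/(1+λh₁). Equality gives the switch point.
λE₁h₂ = E₂ + λE₂h₁ ⇒ λ = E₂/(E₁h₂ − E₂h₁) = 2.7/(84 − 40.5) = 0.06207 per s.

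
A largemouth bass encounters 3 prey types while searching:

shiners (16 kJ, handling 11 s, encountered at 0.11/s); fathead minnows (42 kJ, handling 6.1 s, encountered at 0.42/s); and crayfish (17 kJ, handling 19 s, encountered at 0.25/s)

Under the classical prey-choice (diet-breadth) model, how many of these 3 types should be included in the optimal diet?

1

E/h in descending order: fathead minnows 6.89, shiners 1.45, crayfish 0.895 kJ/s. The optimal diet is the largest prefix of this list for which every included type satisfies E_i/h_i > R on the types above it.
Rate on top 1: 4.952. shiners: 1.45 < 4.952 → exclude; stop.
Optimal diet: fathead minnows — 1 of 3 types.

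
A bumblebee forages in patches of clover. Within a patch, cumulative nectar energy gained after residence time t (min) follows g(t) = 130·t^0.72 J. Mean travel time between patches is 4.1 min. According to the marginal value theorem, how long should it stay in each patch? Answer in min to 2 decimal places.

10.54 min

Maximise g(t)/(T+t): set derivative to zero → g'(t)(T+t) = g(t).
g'(t) = 0.72·130·t^-0.28. Setting 0.72·130·t^-0.28 = 130·t^0.72/(4.1+t) gives 0.72(4.1+t) = t, so 0.28·t = 0.72×4.1.
t* = 0.72×4.1/0.28 = 10.54 min.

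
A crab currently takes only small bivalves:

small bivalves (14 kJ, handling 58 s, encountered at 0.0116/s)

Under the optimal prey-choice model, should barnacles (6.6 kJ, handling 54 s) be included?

On small bivalves alone, R = ΣλE/(1+Σλh) = 0.1624/1.673 = 0.09708 kJ/s.
barnacles: E/h = 6.6/54 = 0.1222 kJ/s.
Since 0.1222 > R, including barnacles increases the long-run rate.

Yes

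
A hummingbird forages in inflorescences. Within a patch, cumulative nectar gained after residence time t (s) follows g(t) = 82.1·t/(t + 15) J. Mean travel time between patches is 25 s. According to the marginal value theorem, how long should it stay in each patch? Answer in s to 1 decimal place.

19.4 s

Maximise g(t)/(T+t): set derivative to zero → g'(t)(T+t) = g(t).
g'(t) = 82.1·15/(t + 15)². Setting 82.1·15/(t+15)² = 82.1t/[(t+15)(25+t)] gives 15(25+t) = t(t+15), so t² = 15×25 = 375.
t* = √375 = 19.36 s.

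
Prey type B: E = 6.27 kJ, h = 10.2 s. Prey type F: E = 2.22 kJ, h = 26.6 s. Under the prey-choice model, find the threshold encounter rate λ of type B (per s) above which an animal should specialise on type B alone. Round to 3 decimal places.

0.015 per s

The zero-one rule: include type F iff E₂/h₂ > λE₁/(1+λh₁). Equality gives the switch point.
λE₁h₂ = E₂ + λE₂h₁ ⇒ λ = E₂/(E₁h₂ − E₂h₁) = 2.22/(166.8 − 22.64) = 0.0154 per s.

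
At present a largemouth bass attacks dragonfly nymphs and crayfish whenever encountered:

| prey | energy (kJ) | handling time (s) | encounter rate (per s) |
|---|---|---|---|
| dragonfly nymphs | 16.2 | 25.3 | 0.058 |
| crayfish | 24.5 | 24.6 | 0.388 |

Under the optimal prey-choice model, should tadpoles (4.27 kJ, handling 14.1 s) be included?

Current rate: (0.058×16.2 + 0.388×24.5)/(1 + 0.058×25.3 + 0.388×24.6) = 0.8696 kJ/s.
Profitability of tadpoles: 4.27/14.1 = 0.3028 kJ/s.
Since 0.3028 < R, time spent handling tadpoles is better spent searching.

No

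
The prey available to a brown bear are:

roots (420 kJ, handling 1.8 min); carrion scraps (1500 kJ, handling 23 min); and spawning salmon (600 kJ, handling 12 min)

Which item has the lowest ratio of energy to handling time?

spawning salmon

In descending order of E/h:
roots: 420/1.8 = 233 kJ/min
carrion scraps: 1500/23 = 65.2 kJ/min
spawning salmon: 600/12 = 50 kJ/min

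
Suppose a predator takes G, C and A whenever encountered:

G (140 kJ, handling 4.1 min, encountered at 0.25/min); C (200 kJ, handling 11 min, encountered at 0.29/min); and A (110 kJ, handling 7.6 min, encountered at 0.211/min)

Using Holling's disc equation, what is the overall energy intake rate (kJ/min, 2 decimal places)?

17.04 kJ/min

R = (0.25×140 + 0.29×200 + 0.211×110) / (1 + 0.25×4.1 + 0.29×11 + 0.211×7.6) = 116.2/6.819 = 17.04 kJ/min.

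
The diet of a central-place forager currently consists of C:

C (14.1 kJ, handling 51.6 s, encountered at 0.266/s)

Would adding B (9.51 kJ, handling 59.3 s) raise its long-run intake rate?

Current rate: (0.266×14.1)/(1 + 0.266×51.6) = 0.2547 kJ/s.
B: E/h = 9.51/59.3 = 0.1604 kJ/s.
0.1604 < 0.2547, so adding B would lower the average — exclude it.

No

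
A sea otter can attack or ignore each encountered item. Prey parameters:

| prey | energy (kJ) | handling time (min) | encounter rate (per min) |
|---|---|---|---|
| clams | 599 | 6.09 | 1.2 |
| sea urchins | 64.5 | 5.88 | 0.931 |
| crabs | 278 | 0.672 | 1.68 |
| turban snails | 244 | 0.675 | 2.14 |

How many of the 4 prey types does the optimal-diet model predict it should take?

Rank by E/h (kJ/min): crabs 414, turban snails 361, clams 98.4, sea urchins 11. Include each in turn until the next type's E/h falls below the running intake rate.
Rate on top 1: 219.4. turban snails: 361 > 219.4 → include.
Rate on top 2: 276.8. clams: 98.4 < 276.8 → exclude; stop.
Optimal diet: crabs, turban snails — 2 of 4 types.

2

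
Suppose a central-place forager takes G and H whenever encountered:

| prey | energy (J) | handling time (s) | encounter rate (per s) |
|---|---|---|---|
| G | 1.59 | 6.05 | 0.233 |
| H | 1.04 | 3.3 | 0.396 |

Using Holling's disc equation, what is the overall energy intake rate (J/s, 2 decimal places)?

0.21 J/s

R = (0.233×1.59 + 0.396×1.04) / (1 + 0.233×6.05 + 0.396×3.3) = 0.7823/3.716 = 0.2105 J/s.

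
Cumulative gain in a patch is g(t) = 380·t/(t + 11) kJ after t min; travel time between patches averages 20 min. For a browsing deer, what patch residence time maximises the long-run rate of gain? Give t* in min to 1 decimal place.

14.8 min

Optimal t* satisfies g'(t*) = g(t*)/(T + t*).
g'(t) = 380·11/(t + 11)². Setting 380·11/(t+11)² = 380t/[(t+11)(20+t)] gives 11(20+t) = t(t+11), so t² = 11×20 = 220.
t* = √220 = 14.83 min.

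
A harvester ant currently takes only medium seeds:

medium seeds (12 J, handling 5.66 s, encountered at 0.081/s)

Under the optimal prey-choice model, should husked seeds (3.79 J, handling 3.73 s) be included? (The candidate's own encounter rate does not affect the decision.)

On medium seeds alone, R = ΣλE/(1+Σλh) = 0.972/1.458 = 0.6665 J/s.
husked seeds: E/h = 3.79/3.73 = 1.016 J/s.
1.016 > 0.6665, so adding husked seeds raises the average — include it.

Yes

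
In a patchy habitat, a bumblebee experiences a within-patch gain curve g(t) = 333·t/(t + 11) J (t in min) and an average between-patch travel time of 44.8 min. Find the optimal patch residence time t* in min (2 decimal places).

22.20 min

Maximise g(t)/(T+t): set derivative to zero → g'(t)(T+t) = g(t).
g'(t) = 333·11/(t + 11)². Setting 333·11/(t+11)² = 333t/[(t+11)(44.8+t)] gives 11(44.8+t) = t(t+11), so t² = 11×44.8 = 492.8.
t* = √492.8 = 22.2 min.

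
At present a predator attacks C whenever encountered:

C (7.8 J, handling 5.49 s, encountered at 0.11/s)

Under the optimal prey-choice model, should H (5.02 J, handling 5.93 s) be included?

Yes

Current rate: (0.11×7.8)/(1 + 0.11×5.49) = 0.5349 J/s.
H: E/h = 5.02/5.93 = 0.8465 J/s.
0.8465 > 0.5349, so adding H raises the average — include it.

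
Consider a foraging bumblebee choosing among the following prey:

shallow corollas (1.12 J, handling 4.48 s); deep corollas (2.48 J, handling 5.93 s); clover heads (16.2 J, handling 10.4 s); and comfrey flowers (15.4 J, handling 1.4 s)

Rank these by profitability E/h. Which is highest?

Profitability E/h (J/s): shallow corollas = 1.12/4.48 = 0.25, deep corollas = 2.48/5.93 = 0.418, clover heads = 16.2/10.4 = 1.56, comfrey flowers = 15.4/1.4 = 11.
Ranked: comfrey flowers > clover heads > deep corollas > shallow corollas.

comfrey flowers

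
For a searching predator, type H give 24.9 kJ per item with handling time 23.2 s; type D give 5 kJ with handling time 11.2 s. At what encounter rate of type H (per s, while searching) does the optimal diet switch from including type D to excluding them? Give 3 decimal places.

0.031 per s

The zero-one rule: include type D iff E₂/h₂ > λE₁/(1+λh₁). Equality gives the switch point.
λE₁h₂ = E₂ + λE₂h₁ ⇒ λ = E₂/(E₁h₂ − E₂h₁) = 5/(278.9 − 116) = 0.0307 per s.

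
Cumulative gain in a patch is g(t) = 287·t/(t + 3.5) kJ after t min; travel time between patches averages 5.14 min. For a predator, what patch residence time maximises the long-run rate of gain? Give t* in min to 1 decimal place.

By the marginal value theorem, leave when the instantaneous gain rate g'(t) equals the habitat-wide average g(t)/(T + t).
g'(t) = 287·3.5/(t + 3.5)². Setting 287·3.5/(t+3.5)² = 287t/[(t+3.5)(5.14+t)] gives 3.5(5.14+t) = t(t+3.5), so t² = 3.5×5.14 = 17.99.
t* = √17.99 = 4.241 min.

4.2 min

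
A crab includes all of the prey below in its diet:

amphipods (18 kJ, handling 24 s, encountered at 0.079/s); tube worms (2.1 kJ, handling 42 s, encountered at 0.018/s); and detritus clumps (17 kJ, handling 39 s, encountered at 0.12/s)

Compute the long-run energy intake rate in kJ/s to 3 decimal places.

0.420 kJ/s

Energy encountered per unit search time: 0.079×18 + 0.018×2.1 + 0.12×17 = 3.5 kJ/s.
Handling time per unit search time: 0.079×24 + 0.018×42 + 0.12×39 = 7.332.
Rate = 3.5/(1 + 7.332) = 0.42 kJ/s.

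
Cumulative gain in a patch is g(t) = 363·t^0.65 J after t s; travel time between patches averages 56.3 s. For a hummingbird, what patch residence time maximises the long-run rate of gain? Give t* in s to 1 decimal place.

104.6 s

Optimal t* satisfies g'(t*) = g(t*)/(T + t*).
g'(t) = 0.65·363·t^-0.35. Setting 0.65·363·t^-0.35 = 363·t^0.65/(56.3+t) gives 0.65(56.3+t) = t, so 0.35·t = 0.65×56.3.
t* = 0.65×56.3/0.35 = 104.6 s.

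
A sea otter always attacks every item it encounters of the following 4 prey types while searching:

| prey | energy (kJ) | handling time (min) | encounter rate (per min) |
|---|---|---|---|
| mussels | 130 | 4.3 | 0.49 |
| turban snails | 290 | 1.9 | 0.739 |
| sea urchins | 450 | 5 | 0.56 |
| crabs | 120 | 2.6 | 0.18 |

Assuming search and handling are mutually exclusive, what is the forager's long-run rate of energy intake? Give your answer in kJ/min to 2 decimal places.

R = (0.49×130 + 0.739×290 + 0.56×450 + 0.18×120) / (1 + 0.49×4.3 + 0.739×1.9 + 0.56×5 + 0.18×2.6) = 551.6/7.779 = 70.91 kJ/min.

70.91 kJ/min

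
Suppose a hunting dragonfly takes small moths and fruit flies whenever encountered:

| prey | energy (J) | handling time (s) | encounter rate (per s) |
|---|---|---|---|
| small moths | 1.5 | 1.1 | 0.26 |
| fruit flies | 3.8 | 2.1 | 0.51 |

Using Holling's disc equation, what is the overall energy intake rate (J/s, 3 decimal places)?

0.988 J/s

R = Σλ_iE_i / (1 + Σλ_ih_i)
Numerator: 0.26×1.5 + 0.51×3.8 = 2.328
Denominator: 1 + 0.26×1.1 + 0.51×2.1 = 2.357
R = 2.328/2.357 = 0.9877 J/s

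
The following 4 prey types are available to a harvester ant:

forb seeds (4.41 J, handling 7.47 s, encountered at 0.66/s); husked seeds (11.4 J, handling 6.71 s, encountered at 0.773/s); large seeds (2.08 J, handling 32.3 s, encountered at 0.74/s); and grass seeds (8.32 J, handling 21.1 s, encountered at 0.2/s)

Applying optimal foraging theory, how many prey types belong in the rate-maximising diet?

Profitabilities (E/h, J/s): husked seeds 1.7, forb seeds 0.59, grass seeds 0.394, large seeds 0.0644. Add prey in this order while the next type's profitability exceeds the intake rate on those already taken.
Rate on top 1: 1.424. forb seeds: 0.59 < 1.424 → exclude; stop.
Optimal diet: husked seeds — 1 of 4 types.

1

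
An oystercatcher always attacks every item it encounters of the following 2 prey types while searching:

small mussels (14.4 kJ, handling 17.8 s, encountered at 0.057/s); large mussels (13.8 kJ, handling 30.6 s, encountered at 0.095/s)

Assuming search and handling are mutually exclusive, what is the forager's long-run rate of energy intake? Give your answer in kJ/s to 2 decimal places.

0.43 kJ/s

R = Σλ_iE_i / (1 + Σλ_ih_i)
Numerator: 0.057×14.4 + 0.095×13.8 = 2.132
Denominator: 1 + 0.057×17.8 + 0.095×30.6 = 4.922
R = 2.132/4.922 = 0.4332 kJ/s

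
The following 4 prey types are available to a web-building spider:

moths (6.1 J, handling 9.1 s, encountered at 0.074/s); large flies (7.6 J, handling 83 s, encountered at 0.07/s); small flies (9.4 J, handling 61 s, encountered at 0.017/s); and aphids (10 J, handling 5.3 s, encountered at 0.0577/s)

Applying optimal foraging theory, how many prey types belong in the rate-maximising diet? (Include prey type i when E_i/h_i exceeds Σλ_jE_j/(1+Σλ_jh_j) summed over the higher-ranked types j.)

Profitabilities (E/h, J/s): aphids 1.89, moths 0.67, small flies 0.154, large flies 0.0916. Add prey in this order while the next type's profitability exceeds the intake rate on those already taken.
Rate on top 1: 0.4419. moths: 0.67 > 0.4419 → include.
Rate on top 2: 0.5196. small flies: 0.154 < 0.5196 → exclude; stop.
Optimal diet: aphids, moths — 2 of 4 types.

2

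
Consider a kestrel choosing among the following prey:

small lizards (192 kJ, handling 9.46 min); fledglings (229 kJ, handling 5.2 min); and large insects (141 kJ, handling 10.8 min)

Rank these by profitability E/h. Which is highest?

In descending order of E/h:
fledglings: 229/5.2 = 44 kJ/min
small lizards: 192/9.46 = 20.3 kJ/min
large insects: 141/10.8 = 13.1 kJ/min

fledglings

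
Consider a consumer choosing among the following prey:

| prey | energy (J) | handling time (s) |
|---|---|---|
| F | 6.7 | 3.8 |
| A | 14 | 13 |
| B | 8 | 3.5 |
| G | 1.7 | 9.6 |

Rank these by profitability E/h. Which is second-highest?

F

Profitability E/h (J/s): F = 6.7/3.8 = 1.76, A = 14/13 = 1.08, B = 8/3.5 = 2.29, G = 1.7/9.6 = 0.177.
Ranked: B > F > A > G.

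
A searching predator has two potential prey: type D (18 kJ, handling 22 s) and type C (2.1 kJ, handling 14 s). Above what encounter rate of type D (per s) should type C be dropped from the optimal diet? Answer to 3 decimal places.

0.010 per s

The zero-one rule: include type C iff E₂/h₂ > λE₁/(1+λh₁). Equality gives the switch point.
λE₁h₂ = E₂ + λE₂h₁ ⇒ λ = E₂/(E₁h₂ − E₂h₁) = 2.1/(252 − 46.2) = 0.0102 per s.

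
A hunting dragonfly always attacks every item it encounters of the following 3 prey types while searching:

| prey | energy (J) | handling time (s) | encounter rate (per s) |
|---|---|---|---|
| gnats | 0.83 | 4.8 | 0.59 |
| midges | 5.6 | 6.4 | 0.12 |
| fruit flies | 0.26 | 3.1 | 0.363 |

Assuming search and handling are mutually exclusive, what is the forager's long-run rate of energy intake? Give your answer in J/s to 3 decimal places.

0.219 J/s

R = (0.59×0.83 + 0.12×5.6 + 0.363×0.26) / (1 + 0.59×4.8 + 0.12×6.4 + 0.363×3.1) = 1.256/5.725 = 0.2194 J/s.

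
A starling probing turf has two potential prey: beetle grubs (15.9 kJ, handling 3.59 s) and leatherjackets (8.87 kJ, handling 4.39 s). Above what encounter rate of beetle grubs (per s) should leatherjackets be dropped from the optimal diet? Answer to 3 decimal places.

0.234 per s

Drop leatherjackets once their profitability E₂/h₂ falls below the rate achievable on beetle grubs alone: E₂/h₂ = λE₁/(1 + λh₁).
Solve for λ: λE₁h₂ = E₂(1 + λh₁) → λ(E₁h₂ − E₂h₁) = E₂ → λ = E₂/(E₁h₂ − E₂h₁).
λ = 8.87/(15.9×4.39 − 8.87×3.59) = 8.87/37.96 = 0.2337 per s.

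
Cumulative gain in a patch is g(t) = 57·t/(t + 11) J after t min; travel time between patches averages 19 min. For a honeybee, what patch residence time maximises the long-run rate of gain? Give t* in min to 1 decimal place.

By the marginal value theorem, leave when the instantaneous gain rate g'(t) equals the habitat-wide average g(t)/(T + t).
g'(t) = 57·11/(t + 11)². Setting 57·11/(t+11)² = 57t/[(t+11)(19+t)] gives 11(19+t) = t(t+11), so t² = 11×19 = 209.
t* = √209 = 14.46 min.

14.5 min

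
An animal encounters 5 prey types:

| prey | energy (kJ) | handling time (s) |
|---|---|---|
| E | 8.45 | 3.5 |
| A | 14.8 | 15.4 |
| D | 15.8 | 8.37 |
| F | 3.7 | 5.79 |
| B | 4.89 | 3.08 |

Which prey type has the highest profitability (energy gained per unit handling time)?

In descending order of E/h:
E: 8.45/3.5 = 2.41 kJ/s
D: 15.8/8.37 = 1.89 kJ/s
B: 4.89/3.08 = 1.59 kJ/s
A: 14.8/15.4 = 0.961 kJ/s
F: 3.7/5.79 = 0.639 kJ/s

E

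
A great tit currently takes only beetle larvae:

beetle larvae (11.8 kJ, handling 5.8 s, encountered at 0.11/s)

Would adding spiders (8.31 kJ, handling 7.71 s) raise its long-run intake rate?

Current rate: (0.11×11.8)/(1 + 0.11×5.8) = 0.7924 kJ/s.
Profitability of spiders: 8.31/7.71 = 1.078 kJ/s.
1.078 > 0.7924, so adding spiders raises the average — include it.

Yes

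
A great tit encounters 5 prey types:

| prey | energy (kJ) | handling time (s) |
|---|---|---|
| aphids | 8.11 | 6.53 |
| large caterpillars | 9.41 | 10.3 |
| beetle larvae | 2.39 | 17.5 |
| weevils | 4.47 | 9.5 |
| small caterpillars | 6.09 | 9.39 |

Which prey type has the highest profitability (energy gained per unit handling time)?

aphids

In descending order of E/h:
aphids: 8.11/6.53 = 1.24 kJ/s
large caterpillars: 9.41/10.3 = 0.914 kJ/s
small caterpillars: 6.09/9.39 = 0.649 kJ/s
weevils: 4.47/9.5 = 0.471 kJ/s
beetle larvae: 2.39/17.5 = 0.137 kJ/s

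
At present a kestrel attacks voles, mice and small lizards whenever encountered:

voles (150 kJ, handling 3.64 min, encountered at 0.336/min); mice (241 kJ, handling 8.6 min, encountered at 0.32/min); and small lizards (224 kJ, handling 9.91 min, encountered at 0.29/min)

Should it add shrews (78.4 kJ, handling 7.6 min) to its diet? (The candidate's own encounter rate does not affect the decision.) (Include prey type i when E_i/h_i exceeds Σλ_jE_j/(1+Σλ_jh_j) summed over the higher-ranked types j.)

No

Current rate: (0.336×150 + 0.32×241 + 0.29×224)/(1 + 0.336×3.64 + 0.32×8.6 + 0.29×9.91) = 24.52 kJ/min.
shrews: E/h = 78.4/7.6 = 10.32 kJ/min.
10.32 < 24.52, so adding shrews would lower the average — exclude it.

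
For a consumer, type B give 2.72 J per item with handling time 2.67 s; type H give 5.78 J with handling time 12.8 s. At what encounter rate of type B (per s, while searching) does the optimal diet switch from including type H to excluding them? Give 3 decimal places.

0.298 per s

At the threshold, the rate on type B alone equals the profitability of type H: λ·2.72/(1 + λ·2.67) = 5.78/12.8 = 0.4516.
Rearranging, λ(2.72 − 0.4516×2.67) = 0.4516, so λ = 0.4516/1.514 = 0.2982 per s.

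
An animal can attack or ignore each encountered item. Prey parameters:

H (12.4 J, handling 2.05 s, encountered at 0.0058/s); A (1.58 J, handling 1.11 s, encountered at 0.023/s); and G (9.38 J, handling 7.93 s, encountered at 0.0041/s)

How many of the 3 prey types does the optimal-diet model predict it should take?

Rank by E/h (J/s): H 6.05, A 1.42, G 1.18. Include each in turn until the next type's E/h falls below the running intake rate.
Rate on top 1: 0.07107. A: 1.42 > 0.07107 → include.
Rate on top 2: 0.1044. G: 1.18 > 0.1044 → include.
Optimal diet: H, A, G — 3 of 3 types.

3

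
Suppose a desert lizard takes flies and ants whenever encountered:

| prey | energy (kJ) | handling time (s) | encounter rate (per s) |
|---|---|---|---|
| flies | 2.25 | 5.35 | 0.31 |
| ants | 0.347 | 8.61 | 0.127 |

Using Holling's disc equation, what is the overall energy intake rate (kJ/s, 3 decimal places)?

R = (0.31×2.25 + 0.127×0.347) / (1 + 0.31×5.35 + 0.127×8.61) = 0.7416/3.752 = 0.1976 kJ/s.

0.198 kJ/s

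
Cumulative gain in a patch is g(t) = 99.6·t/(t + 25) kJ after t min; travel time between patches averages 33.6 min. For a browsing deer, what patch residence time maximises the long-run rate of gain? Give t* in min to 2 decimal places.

Optimal t* satisfies g'(t*) = g(t*)/(T + t*).
g'(t) = 99.6·25/(t + 25)². Setting 99.6·25/(t+25)² = 99.6t/[(t+25)(33.6+t)] gives 25(33.6+t) = t(t+25), so t² = 25×33.6 = 840.
t* = √840 = 28.98 min.

28.98 min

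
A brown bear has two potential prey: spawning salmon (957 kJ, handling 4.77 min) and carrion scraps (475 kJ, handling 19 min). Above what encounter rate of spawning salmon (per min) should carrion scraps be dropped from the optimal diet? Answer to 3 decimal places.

0.030 per min

At the threshold, the rate on spawning salmon alone equals the profitability of carrion scraps: λ·957/(1 + λ·4.77) = 475/19 = 25.
Rearranging, λ(957 − 25×4.77) = 25, so λ = 25/837.8 = 0.02984 per min.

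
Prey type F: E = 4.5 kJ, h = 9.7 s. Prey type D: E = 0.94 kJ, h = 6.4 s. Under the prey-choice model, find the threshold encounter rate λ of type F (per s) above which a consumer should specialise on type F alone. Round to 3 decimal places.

Drop type D once their profitability E₂/h₂ falls below the rate achievable on type F alone: E₂/h₂ = λE₁/(1 + λh₁).
Solve for λ: λE₁h₂ = E₂(1 + λh₁) → λ(E₁h₂ − E₂h₁) = E₂ → λ = E₂/(E₁h₂ − E₂h₁).
λ = 0.94/(4.5×6.4 − 0.94×9.7) = 0.94/19.68 = 0.04776 per s.

0.048 per s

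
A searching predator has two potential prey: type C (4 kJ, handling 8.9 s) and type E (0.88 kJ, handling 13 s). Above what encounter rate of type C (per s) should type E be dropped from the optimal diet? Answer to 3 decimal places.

0.020 per s

At the threshold, the rate on type C alone equals the profitability of type E: λ·4/(1 + λ·8.9) = 0.88/13 = 0.06769.
Rearranging, λ(4 − 0.06769×8.9) = 0.06769, so λ = 0.06769/3.398 = 0.01992 per s.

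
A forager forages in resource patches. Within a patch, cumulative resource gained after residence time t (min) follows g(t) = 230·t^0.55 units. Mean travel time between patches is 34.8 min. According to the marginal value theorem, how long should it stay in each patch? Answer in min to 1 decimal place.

42.5 min

Maximise g(t)/(T+t): set derivative to zero → g'(t)(T+t) = g(t).
g'(t) = 0.55·230·t^-0.45. Setting 0.55·230·t^-0.45 = 230·t^0.55/(34.8+t) gives 0.55(34.8+t) = t, so 0.45·t = 0.55×34.8.
t* = 0.55×34.8/0.45 = 42.53 min.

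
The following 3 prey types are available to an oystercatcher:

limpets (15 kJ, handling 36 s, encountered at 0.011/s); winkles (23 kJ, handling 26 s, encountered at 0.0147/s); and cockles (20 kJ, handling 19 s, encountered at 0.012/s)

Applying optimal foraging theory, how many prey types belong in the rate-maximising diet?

3

E/h in descending order: cockles 1.05, winkles 0.885, limpets 0.417 kJ/s. The optimal diet is the largest prefix of this list for which every included type satisfies E_i/h_i > R on the types above it.
Rate on top 1: 0.1954. winkles: 0.885 > 0.1954 → include.
Rate on top 2: 0.359. limpets: 0.417 > 0.359 → include.
Optimal diet: cockles, winkles, limpets — 3 of 3 types.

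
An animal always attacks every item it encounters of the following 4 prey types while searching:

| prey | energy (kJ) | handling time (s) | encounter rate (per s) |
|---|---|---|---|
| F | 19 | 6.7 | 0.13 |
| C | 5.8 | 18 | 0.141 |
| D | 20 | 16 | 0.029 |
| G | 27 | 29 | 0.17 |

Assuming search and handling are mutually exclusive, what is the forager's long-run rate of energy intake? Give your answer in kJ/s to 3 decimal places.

0.863 kJ/s

R = Σλ_iE_i / (1 + Σλ_ih_i)
Numerator: 0.13×19 + 0.141×5.8 + 0.029×20 + 0.17×27 = 8.458
Denominator: 1 + 0.13×6.7 + 0.141×18 + 0.029×16 + 0.17×29 = 9.803
R = 8.458/9.803 = 0.8628 kJ/s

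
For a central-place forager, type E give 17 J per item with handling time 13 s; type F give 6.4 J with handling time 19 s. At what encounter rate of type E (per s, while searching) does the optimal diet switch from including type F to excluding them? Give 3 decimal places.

The zero-one rule: include type F iff E₂/h₂ > λE₁/(1+λh₁). Equality gives the switch point.
λE₁h₂ = E₂ + λE₂h₁ ⇒ λ = E₂/(E₁h₂ − E₂h₁) = 6.4/(323 − 83.2) = 0.02669 per s.

0.027 per s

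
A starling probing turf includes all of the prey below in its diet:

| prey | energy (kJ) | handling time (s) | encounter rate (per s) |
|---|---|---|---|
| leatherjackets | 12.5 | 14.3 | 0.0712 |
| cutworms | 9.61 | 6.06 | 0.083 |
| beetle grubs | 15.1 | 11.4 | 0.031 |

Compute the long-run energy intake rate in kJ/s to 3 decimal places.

R = (0.0712×12.5 + 0.083×9.61 + 0.031×15.1) / (1 + 0.0712×14.3 + 0.083×6.06 + 0.031×11.4) = 2.156/2.875 = 0.7499 kJ/s.

0.750 kJ/s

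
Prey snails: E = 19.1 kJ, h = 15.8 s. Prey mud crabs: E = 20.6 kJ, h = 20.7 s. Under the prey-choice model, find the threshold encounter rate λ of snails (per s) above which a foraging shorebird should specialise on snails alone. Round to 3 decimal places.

At the threshold, the rate on snails alone equals the profitability of mud crabs: λ·19.1/(1 + λ·15.8) = 20.6/20.7 = 0.9952.
Rearranging, λ(19.1 − 0.9952×15.8) = 0.9952, so λ = 0.9952/3.376 = 0.2947 per s.

0.295 per s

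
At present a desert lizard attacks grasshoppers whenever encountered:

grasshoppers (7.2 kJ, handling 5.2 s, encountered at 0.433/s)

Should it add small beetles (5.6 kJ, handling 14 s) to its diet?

On grasshoppers alone, R = ΣλE/(1+Σλh) = 3.118/3.252 = 0.9588 kJ/s.
Profitability of small beetles: 5.6/14 = 0.4 kJ/s.
0.4 < 0.9588, so adding small beetles would lower the average — exclude it.

No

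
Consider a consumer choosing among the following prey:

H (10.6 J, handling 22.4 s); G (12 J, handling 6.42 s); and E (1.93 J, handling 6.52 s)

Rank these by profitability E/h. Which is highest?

G

In descending order of E/h:
G: 12/6.42 = 1.87 J/s
H: 10.6/22.4 = 0.473 J/s
E: 1.93/6.52 = 0.296 J/s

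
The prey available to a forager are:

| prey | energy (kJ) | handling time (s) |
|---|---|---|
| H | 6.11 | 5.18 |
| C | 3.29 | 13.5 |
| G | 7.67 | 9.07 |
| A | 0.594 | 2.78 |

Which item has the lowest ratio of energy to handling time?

Profitability E/h (kJ/s): H = 6.11/5.18 = 1.18, C = 3.29/13.5 = 0.244, G = 7.67/9.07 = 0.846, A = 0.594/2.78 = 0.214.
Ranked: H > G > C > A.

A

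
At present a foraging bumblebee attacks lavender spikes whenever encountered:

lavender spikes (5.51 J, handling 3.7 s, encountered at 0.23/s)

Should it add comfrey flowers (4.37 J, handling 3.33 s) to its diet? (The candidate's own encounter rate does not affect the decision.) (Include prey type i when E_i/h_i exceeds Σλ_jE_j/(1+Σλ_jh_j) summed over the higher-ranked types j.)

Intake rate on the current diet: R = (0.23×5.51) / (1 + 0.23×3.7) = 1.267/1.851 = 0.6847 J/s.
comfrey flowers: E/h = 4.37/3.33 = 1.312 J/s.
Since 1.312 > R, including comfrey flowers increases the long-run rate.

Yes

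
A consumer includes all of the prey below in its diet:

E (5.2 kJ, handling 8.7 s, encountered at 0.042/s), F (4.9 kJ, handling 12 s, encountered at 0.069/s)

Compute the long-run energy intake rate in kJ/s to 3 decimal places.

0.254 kJ/s

R = (0.042×5.2 + 0.069×4.9) / (1 + 0.042×8.7 + 0.069×12) = 0.5565/2.193 = 0.2537 kJ/s.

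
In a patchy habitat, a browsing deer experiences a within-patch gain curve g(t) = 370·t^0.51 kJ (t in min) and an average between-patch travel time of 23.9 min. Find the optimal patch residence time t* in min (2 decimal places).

24.88 min

Optimal t* satisfies g'(t*) = g(t*)/(T + t*).
g'(t) = 0.51·370·t^-0.49. Setting 0.51·370·t^-0.49 = 370·t^0.51/(23.9+t) gives 0.51(23.9+t) = t, so 0.49·t = 0.51×23.9.
t* = 0.51×23.9/0.49 = 24.88 min.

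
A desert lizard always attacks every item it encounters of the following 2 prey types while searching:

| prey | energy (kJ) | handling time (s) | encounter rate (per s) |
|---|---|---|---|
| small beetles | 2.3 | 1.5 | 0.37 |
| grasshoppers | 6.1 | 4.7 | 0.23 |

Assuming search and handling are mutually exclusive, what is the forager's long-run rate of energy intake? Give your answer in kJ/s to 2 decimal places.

R = (0.37×2.3 + 0.23×6.1) / (1 + 0.37×1.5 + 0.23×4.7) = 2.254/2.636 = 0.8551 kJ/s.

0.86 kJ/s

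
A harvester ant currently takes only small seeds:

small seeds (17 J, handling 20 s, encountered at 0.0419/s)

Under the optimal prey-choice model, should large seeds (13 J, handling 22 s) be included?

Intake rate on the current diet: R = (0.0419×17) / (1 + 0.0419×20) = 0.7123/1.838 = 0.3875 J/s.
large seeds: E/h = 13/22 = 0.5909 J/s.
0.5909 > 0.3875, so adding large seeds raises the average — include it.

Yes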